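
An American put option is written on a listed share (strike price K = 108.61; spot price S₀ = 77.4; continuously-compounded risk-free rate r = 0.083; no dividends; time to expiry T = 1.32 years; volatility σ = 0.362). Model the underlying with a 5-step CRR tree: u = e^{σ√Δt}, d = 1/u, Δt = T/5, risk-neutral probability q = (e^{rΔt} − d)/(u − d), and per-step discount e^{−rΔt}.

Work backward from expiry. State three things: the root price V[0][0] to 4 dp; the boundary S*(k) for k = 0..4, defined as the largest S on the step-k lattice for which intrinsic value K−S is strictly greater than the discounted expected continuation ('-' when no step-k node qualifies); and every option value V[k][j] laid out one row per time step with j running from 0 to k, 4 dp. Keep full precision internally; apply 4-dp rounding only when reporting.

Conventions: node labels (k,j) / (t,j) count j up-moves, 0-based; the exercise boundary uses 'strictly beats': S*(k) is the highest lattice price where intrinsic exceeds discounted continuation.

price = 31.2660
boundary = - 64.2632 77.4000 64.2632 77.4000
tree:
31.2660
44.3468 20.1911
55.2539 31.2100 10.5965
64.3098 44.3468 18.5541 3.4952
71.8287 55.2539 31.2100 7.3338 0.0000
78.0714 64.3098 44.3468 15.3878 0.0000 0.0000

Δt=0.26400, u=1.20442, d=0.83027, q=0.51285, disc=e^(-rΔt)=0.97833
k=5 terminal: V=max(K-S,0) → 78.0714 64.3098 44.3468 15.3878 0.0000 0.0000
k=4: j=0 S=36.7813 intr=71.8287 cont=69.4747 V=71.8287[EX]; j=1 S=53.3561 intr=55.2539 cont=52.8999 V=55.2539[EX]; j=2 S=77.4000 intr=31.2100 cont=28.8560 V=31.2100[EX]; j=3 S=112.2788 intr=0.0000 cont=7.3338 V=7.3338[hold]; j=4 S=162.8749 intr=0.0000 cont=0.0000 V=0.0000[hold]  S*(4)=77.4000
k=3: j=0 S=44.3002 intr=64.3098 cont=61.9558 V=64.3098[EX]; j=1 S=64.2632 intr=44.3468 cont=41.9928 V=44.3468[EX]; j=2 S=93.2222 intr=15.3878 cont=18.5541 V=18.5541[hold]; j=3 S=135.2309 intr=0.0000 cont=3.4952 V=3.4952[hold]  S*(3)=64.2632
k=2: j=0 S=53.3561 intr=55.2539 cont=52.8999 V=55.2539[EX]; j=1 S=77.4000 intr=31.2100 cont=30.4447 V=31.2100[EX]; j=2 S=112.2788 intr=0.0000 cont=10.5965 V=10.5965[hold]  S*(2)=77.4000
k=1: j=0 S=64.2632 intr=44.3468 cont=41.9928 V=44.3468[EX]; j=1 S=93.2222 intr=15.3878 cont=20.1911 V=20.1911[hold]  S*(1)=64.2632
k=0: j=0 S=77.4000 intr=31.2100 cont=31.2660 V=31.2660[hold]  S*(0)=-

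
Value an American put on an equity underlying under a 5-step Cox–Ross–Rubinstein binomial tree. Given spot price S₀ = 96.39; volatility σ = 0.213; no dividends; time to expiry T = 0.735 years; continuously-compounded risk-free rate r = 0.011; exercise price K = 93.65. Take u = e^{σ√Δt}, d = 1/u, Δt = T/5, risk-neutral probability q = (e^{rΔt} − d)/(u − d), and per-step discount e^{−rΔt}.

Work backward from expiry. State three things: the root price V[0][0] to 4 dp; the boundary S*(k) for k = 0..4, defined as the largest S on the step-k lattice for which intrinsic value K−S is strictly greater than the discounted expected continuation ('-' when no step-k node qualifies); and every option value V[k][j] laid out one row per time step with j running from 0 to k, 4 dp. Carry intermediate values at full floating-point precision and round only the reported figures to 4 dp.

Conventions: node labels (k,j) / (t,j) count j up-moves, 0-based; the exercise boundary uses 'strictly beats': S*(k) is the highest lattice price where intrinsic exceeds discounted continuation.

params: Δt=0.14700 u=1.08509 d=0.92158 q=0.48949 e^(-rΔt)=0.99838
t_5 payoffs: 29.5737 18.2048 4.8189 0.0000 0.0000 0.0000
t_4: node(4,0) S=69.5288 payoff=24.1212 vs cont=23.9699 → 24.1212 [stop]  node(4,1) S=81.8650 payoff=11.7850 vs cont=11.6337 → 11.7850 [stop]  node(4,2) S=96.3900 payoff=0.0000 vs cont=2.4561 → 2.4561 [wait]  node(4,3) S=113.4921 payoff=0.0000 vs cont=0.0000 → 0.0000 [wait]  node(4,4) S=133.6286 payoff=0.0000 vs cont=0.0000 → 0.0000 [wait]  ⇒ S*(4)=81.8650
t_3: node(3,0) S=75.4452 payoff=18.2048 vs cont=18.0535 → 18.2048 [stop]  node(3,1) S=88.8311 payoff=4.8189 vs cont=7.2069 → 7.2069 [wait]  node(3,2) S=104.5921 payoff=0.0000 vs cont=1.2518 → 1.2518 [wait]  node(3,3) S=123.1495 payoff=0.0000 vs cont=0.0000 → 0.0000 [wait]  ⇒ S*(3)=75.4452
t_2: node(2,0) S=81.8650 payoff=11.7850 vs cont=12.8007 → 12.8007 [wait]  node(2,1) S=96.3900 payoff=0.0000 vs cont=4.2850 → 4.2850 [wait]  node(2,2) S=113.4921 payoff=0.0000 vs cont=0.6380 → 0.6380 [wait]  ⇒ S*(2)=-
t_1: node(1,0) S=88.8311 payoff=4.8189 vs cont=8.6184 → 8.6184 [wait]  node(1,1) S=104.5921 payoff=0.0000 vs cont=2.4958 → 2.4958 [wait]  ⇒ S*(1)=-
t_0: node(0,0) S=96.3900 payoff=0.0000 vs cont=5.6124 → 5.6124 [wait]  ⇒ S*(0)=-

price = 5.6124
boundary = - - - 75.4452 81.8650
tree:
5.6124
8.6184 2.4958
12.8007 4.2850 0.6380
18.2048 7.2069 1.2518 0.0000
24.1212 11.7850 2.4561 0.0000 0.0000
29.5737 18.2048 4.8189 0.0000 0.0000 0.0000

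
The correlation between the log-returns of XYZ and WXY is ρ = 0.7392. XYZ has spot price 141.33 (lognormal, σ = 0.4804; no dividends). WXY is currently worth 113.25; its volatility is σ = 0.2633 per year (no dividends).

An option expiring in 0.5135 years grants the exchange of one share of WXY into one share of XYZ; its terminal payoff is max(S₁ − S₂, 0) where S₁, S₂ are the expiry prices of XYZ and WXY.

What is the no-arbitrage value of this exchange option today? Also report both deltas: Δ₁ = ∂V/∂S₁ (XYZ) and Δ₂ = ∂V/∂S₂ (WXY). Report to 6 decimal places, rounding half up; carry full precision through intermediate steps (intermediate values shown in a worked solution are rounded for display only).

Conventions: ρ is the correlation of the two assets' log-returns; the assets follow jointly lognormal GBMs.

σ_eff = √(σ₁² + σ₂² − 2ρσ₁σ₂) = √(0.4804² + 0.2633² − 2·0.7392·0.4804·0.2633) = 0.336317
d₁ = (ln(S₁/S₂) + (q₂ − q₁ + σ_eff²/2)T) / (σ_eff√T) = (ln(141.33/113.25) + (0.0 − 0.0 + 0.056555)·0.5135) / 0.241001 = 1.039582
d₂ = d₁ − σ_eff√T = 1.039582 − 0.241001 = 0.798581
N(d₁) = 0.850733,  N(d₂) = 0.787733
V = S₁·e^{−q₁T}·N(d₁) − S₂·e^{−q₂T}·N(d₂) = 120.234094 − 89.210798 = 31.023297
Key observation: the rate r is irrelevant here: denominating values in WXY turns the exchange into a ratio option on S₁/S₂, and discounting at r drops out.
Δ₁ = e^{−q₁T}·N(d₁) = 0.850733;  Δ₂ = −e^{−q₂T}·N(d₂) = -0.787733

exchange price = 31.023297
Δ1 = 0.850733
Δ2 = -0.787733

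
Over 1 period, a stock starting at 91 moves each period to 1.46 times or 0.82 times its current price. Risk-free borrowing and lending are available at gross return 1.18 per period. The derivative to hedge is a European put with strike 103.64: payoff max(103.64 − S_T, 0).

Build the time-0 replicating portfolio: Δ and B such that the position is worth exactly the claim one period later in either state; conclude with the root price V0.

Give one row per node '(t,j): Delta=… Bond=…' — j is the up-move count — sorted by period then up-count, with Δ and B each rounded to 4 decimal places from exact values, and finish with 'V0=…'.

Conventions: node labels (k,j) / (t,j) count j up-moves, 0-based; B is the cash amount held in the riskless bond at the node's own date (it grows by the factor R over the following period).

No-arbitrage ⇒ martingale measure with p* = (R−d)/(u−d) = 0.5625.
Terminal payoffs: V(1,0)=29.0200, V(1,1)=0.0000
  t=0,j=0: stock 91.0000 → up 132.8600 (V=0.0000), down 74.6200 (V=29.0200). Price 10.7595; hedge Δ=-0.4983, bond B=56.1033.
As a check, the time-0 holding Δ(0,0)·S0 + B(0,0) comes to 10.7595 — exactly V0.

(0,0): Delta=-0.4983 Bond=56.1033
V0=10.7595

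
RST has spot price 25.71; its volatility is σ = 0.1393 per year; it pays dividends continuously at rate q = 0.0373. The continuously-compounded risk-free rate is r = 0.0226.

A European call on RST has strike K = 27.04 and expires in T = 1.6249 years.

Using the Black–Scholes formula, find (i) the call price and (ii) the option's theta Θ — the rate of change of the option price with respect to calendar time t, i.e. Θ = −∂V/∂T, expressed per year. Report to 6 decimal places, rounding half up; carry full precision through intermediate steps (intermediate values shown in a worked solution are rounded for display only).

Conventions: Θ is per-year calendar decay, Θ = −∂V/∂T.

σ√T = 0.1393·√1.6249 = 0.177568
d₁ = (ln(S/K) + (r−q+σ²/2)T) / (σ√T) = (ln(25.71/27.04) + (0.0226−0.0373+0.1393²/2)·1.6249) / 0.177568 = (-0.050437 − 0.008121) / 0.177568 = -0.329779
d₂ = d₁ − σ√T = -0.329779 − 0.177568 = -0.507346
e^{−rT} = 0.963943
e^{−qT} = 0.941191
N(d₁) = 0.370784,  N(d₂) = 0.305956
Call price V = S·e^{−qT}·N(d₁) − K·e^{−rT}·N(d₂) = 8.972234 − 7.974749 = 0.997485
φ(d₁) = (1/√(2π))·e^{−d₁²/2} = 0.377828
Θ = −S·e^{−qT}·φ(d₁)·σ/(2√T) + q·S·e^{−qT}·N(d₁) − r·K·e^{−rT}·N(d₂) = −0.499554 + 0.334664 − 0.180229 = -0.345119

price = 0.997485
Θ = -0.345119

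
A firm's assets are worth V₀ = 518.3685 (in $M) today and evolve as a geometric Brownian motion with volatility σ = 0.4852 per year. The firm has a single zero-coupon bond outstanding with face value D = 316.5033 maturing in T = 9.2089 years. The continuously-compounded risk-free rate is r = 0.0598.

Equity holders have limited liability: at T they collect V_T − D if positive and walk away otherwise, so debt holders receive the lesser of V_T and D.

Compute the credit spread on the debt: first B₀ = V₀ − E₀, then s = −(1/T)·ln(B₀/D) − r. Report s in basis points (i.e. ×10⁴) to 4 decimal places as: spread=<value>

With assets at 518.3685 and a single debt payment of 316.5033 at 9.2089 years:
d₁ = [ln(V₀/D) + (r + σ²/2)T] / (σ√T)
   = [ln(518.3685/316.5033) + (0.0598 + 0.5·0.4852²)·9.2089] / (0.4852·√9.2089)
   = [0.493353 + 1.634667] / 1.472396 = 1.445277
d₂ = d₁ − σ√T = 1.445277 − 1.472396 = -0.027119
N(d₁) = 0.925810,  N(d₂) = 0.489182,  e^(−rT) = 0.576551
E₀ = V₀·N(d₁) − D·e^(−rT)·N(d₂)
   = 518.3685·0.925810 − 316.5033·0.576551·0.489182 = 390.644643
B₀ = V₀ − E₀ = 518.3685 − 390.644643 = 127.723857
spread = −(1/T)·ln(B₀/D) − r = −(1/9.2089)·ln(127.723857/316.5033) − 0.0598 = 0.03874196
in basis points: 0.03874196 × 10⁴ = 387.4196 bp

spread=387.4196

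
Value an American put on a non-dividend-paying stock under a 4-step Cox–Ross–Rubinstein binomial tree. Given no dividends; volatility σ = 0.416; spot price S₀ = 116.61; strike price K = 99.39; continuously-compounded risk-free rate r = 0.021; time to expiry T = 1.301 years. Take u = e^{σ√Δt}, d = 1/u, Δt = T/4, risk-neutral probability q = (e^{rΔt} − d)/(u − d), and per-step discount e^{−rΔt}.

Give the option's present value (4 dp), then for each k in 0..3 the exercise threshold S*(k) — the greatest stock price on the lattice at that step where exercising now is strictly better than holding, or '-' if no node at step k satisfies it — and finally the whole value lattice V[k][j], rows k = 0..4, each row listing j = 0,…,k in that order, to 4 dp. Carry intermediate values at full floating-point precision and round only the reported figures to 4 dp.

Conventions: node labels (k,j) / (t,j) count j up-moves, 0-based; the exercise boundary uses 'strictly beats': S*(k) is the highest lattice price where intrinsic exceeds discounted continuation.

Δt=0.32525, u=1.26776, d=0.78880, q=0.45527, disc=e^(-rΔt)=0.99319
k=4 terminal: V=max(K-S,0) → 54.2466 26.8354 0.0000 0.0000 0.0000
k=3: j=0 S=57.2308 intr=42.1592 cont=41.4827 V=42.1592[EX]; j=1 S=91.9815 intr=7.4085 cont=14.5184 V=14.5184[hold]; j=2 S=147.8329 intr=0.0000 cont=0.0000 V=0.0000[hold]; j=3 S=237.5975 intr=0.0000 cont=0.0000 V=0.0000[hold]  S*(3)=57.2308
k=2: j=0 S=72.5546 intr=26.8354 cont=29.3738 V=29.3738[hold]; j=1 S=116.6100 intr=0.0000 cont=7.8547 V=7.8547[hold]; j=2 S=187.4159 intr=0.0000 cont=0.0000 V=0.0000[hold]  S*(2)=-
k=1: j=0 S=91.9815 intr=7.4085 cont=19.4434 V=19.4434[hold]; j=1 S=147.8329 intr=0.0000 cont=4.2495 V=4.2495[hold]  S*(1)=-
k=0: j=0 S=116.6100 intr=0.0000 cont=12.4408 V=12.4408[hold]  S*(0)=-

price = 12.4408
boundary = - - - 57.2308
tree:
12.4408
19.4434 4.2495
29.3738 7.8547 0.0000
42.1592 14.5184 0.0000 0.0000
54.2466 26.8354 0.0000 0.0000 0.0000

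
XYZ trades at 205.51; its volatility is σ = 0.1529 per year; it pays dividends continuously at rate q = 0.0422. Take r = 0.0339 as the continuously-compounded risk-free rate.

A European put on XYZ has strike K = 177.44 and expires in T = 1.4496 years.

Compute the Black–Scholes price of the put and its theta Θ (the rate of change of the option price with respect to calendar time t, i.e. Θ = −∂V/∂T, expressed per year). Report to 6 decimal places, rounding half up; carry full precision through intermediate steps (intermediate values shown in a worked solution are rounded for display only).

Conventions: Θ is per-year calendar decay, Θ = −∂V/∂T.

σ√T = 0.1529·√1.4496 = 0.184091
d₁ = (ln(S/K) + (r−q+σ²/2)T) / (σ√T) = (ln(205.51/177.44) + (0.0339−0.0422+0.1529²/2)·1.4496) / 0.184091 = (0.146862 + 0.004913) / 0.184091 = 0.824459
d₂ = d₁ − σ√T = 0.824459 − 0.184091 = 0.640369
e^{−rT} = 0.952046
e^{−qT} = 0.940660
N(−d₁) = 0.204839,  N(−d₂) = 0.260967
Put price V = K·e^{−rT}·N(−d₂) − S·e^{−qT}·N(−d₁) = 44.085367 − 39.598545 = 4.486821
φ(d₁) = (1/√(2π))·e^{−d₁²/2} = 0.283993
Θ = −S·e^{−qT}·φ(d₁)·σ/(2√T) − q·S·e^{−qT}·N(−d₁) + r·K·e^{−rT}·N(−d₂) = −3.485998 − 1.671059 + 1.494494 = -3.662563

price = 4.486821
Θ = -3.662563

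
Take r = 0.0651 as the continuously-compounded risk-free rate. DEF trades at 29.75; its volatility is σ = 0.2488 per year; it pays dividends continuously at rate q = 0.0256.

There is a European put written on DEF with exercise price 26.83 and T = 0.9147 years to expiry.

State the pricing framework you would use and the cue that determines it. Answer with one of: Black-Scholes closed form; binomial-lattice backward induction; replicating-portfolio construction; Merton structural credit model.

framework: Black-Scholes closed form

Key observation: a European-exercise option on DEF struck at 26.83 — a GBM underlying with constant parameters — admits an analytic price: the data contain no early exercise, no discrete tree, no debt structure.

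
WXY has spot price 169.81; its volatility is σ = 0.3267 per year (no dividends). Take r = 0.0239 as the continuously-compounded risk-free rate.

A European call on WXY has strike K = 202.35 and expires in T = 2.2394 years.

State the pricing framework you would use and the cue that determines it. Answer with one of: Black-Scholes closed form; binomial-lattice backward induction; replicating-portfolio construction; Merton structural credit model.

Key observation: everything needed for the exact continuous-time valuation of the European call on WXY (strike 202.35) is given, and no feature rules the closed form out.

framework: Black-Scholes closed form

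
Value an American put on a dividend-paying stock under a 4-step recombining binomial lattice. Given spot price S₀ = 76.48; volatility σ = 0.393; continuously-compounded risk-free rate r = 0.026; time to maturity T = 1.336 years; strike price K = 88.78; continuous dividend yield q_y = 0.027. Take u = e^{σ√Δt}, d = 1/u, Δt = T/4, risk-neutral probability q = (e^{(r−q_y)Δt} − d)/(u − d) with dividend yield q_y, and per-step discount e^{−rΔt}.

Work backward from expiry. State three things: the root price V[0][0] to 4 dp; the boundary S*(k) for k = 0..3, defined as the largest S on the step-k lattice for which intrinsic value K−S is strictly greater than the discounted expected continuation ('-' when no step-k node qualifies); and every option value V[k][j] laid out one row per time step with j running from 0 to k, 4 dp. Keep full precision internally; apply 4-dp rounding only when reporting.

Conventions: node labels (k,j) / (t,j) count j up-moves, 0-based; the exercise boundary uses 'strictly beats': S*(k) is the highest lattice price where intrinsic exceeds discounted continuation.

Δt=0.33400  u=1.25499  d=0.79682  q=0.44273  discount=0.99135
step 4 (expiry): payoffs max(K−S,0) = 57.9488 40.2211 12.3000 0.0000 0.0000
step 3: (k=3,j=0): S=38.6928, K−S=50.0872, hold=49.6670 ⇒ V=50.0872 exercise | (k=3,j=1): S=60.9409, K−S=27.8391, hold=27.6186 ⇒ V=27.8391 exercise | (k=3,j=2): S=95.9814, K−S=0.0000, hold=6.7951 ⇒ V=6.7951 continue | (k=3,j=3): S=151.1701, K−S=0.0000, hold=0.0000 ⇒ V=0.0000 continue  boundary S*=60.9409
step 2: (k=2,j=0): S=48.5589, K−S=40.2211, hold=39.8894 ⇒ V=40.2211 exercise | (k=2,j=1): S=76.4800, K−S=12.3000, hold=18.3621 ⇒ V=18.3621 continue | (k=2,j=2): S=120.4555, K−S=0.0000, hold=3.7540 ⇒ V=3.7540 continue  boundary S*=48.5589
step 1: (k=1,j=0): S=60.9409, K−S=27.8391, hold=30.2793 ⇒ V=30.2793 continue | (k=1,j=1): S=95.9814, K−S=0.0000, hold=11.7918 ⇒ V=11.7918 continue  boundary S*=-
step 0: (k=0,j=0): S=76.4800, K−S=12.3000, hold=21.9032 ⇒ V=21.9032 continue  boundary S*=-

price = 21.9032
boundary = - - 48.5589 60.9409
tree:
21.9032
30.2793 11.7918
40.2211 18.3621 3.7540
50.0872 27.8391 6.7951 0.0000
57.9488 40.2211 12.3000 0.0000 0.0000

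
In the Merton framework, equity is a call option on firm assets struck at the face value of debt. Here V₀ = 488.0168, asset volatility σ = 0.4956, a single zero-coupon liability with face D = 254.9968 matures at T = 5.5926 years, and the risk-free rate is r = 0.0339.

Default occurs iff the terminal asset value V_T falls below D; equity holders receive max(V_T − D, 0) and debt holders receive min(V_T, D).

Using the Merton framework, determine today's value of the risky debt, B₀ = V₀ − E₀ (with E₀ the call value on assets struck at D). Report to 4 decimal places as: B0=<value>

Apply the equity-as-call identities (strike 254.9968, horizon 5.5926 years):
d₁ = [ln(V₀/D) + (r + σ²/2)T] / (σ√T)
   = [ln(488.0168/254.9968) + (0.0339 + 0.5·0.4956²)·5.5926] / (0.4956·√5.5926)
   = [0.649099 + 0.876415] / 1.172029 = 1.301601
d₂ = d₁ − σ√T = 1.301601 − 1.172029 = 0.129572
N(d₁) = 0.903474,  N(d₂) = 0.551548,  e^(−rT) = 0.827299
E₀ = V₀·N(d₁) − D·e^(−rT)·N(d₂)
   = 488.0168·0.903474 − 254.9968·0.827299·0.551548 = 324.556573
B₀ = V₀ − E₀ = 488.0168 − 324.556573 = 163.460227

B0=163.4602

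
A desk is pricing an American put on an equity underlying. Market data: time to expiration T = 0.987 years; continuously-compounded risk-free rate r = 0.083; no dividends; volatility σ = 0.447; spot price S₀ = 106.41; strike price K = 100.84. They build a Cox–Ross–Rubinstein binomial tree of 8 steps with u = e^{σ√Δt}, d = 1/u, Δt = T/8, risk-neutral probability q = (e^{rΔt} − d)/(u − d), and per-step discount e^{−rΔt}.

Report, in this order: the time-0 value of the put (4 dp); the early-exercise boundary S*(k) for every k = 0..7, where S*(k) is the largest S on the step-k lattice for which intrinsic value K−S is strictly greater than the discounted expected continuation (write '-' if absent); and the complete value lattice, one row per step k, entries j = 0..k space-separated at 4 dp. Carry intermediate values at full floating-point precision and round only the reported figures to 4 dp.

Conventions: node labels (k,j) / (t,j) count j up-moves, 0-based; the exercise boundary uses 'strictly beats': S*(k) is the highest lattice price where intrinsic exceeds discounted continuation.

Δt=0.12337, u=1.17000, d=0.85470, q=0.49347, disc=e^(-rΔt)=0.98981
k=8 terminal: V=max(K-S,0) → 70.5373 59.3583 44.0552 23.1067 0.0000 0.0000 0.0000 0.0000 0.0000
k=7: j=0 S=35.4543 intr=65.3857 cont=64.3583 V=65.3857[EX]; j=1 S=48.5338 intr=52.3062 cont=51.2788 V=52.3062[EX]; j=2 S=66.4385 intr=34.4015 cont=33.3742 V=34.4015[EX]; j=3 S=90.9484 intr=9.8916 cont=11.5849 V=11.5849[hold]; j=4 S=124.5002 intr=0.0000 cont=0.0000 V=0.0000[hold]; j=5 S=170.4297 intr=0.0000 cont=0.0000 V=0.0000[hold]; j=6 S=233.3031 intr=0.0000 cont=0.0000 V=0.0000[hold]; j=7 S=319.3711 intr=0.0000 cont=0.0000 V=0.0000[hold]  S*(7)=66.4385
k=6: j=0 S=41.4817 intr=59.3583 cont=58.3309 V=59.3583[EX]; j=1 S=56.7848 intr=44.0552 cont=43.0279 V=44.0552[EX]; j=2 S=77.7333 intr=23.1067 cont=22.9064 V=23.1067[EX]; j=3 S=106.4100 intr=0.0000 cont=5.8083 V=5.8083[hold]; j=4 S=145.6658 intr=0.0000 cont=0.0000 V=0.0000[hold]; j=5 S=199.4035 intr=0.0000 cont=0.0000 V=0.0000[hold]; j=6 S=272.9657 intr=0.0000 cont=0.0000 V=0.0000[hold]  S*(6)=77.7333
k=5: j=0 S=48.5338 intr=52.3062 cont=51.2788 V=52.3062[EX]; j=1 S=66.4385 intr=34.4015 cont=33.3742 V=34.4015[EX]; j=2 S=90.9484 intr=9.8916 cont=14.4220 V=14.4220[hold]; j=3 S=124.5002 intr=0.0000 cont=2.9121 V=2.9121[hold]; j=4 S=170.4297 intr=0.0000 cont=0.0000 V=0.0000[hold]; j=5 S=233.3031 intr=0.0000 cont=0.0000 V=0.0000[hold]  S*(5)=66.4385
k=4: j=0 S=56.7848 intr=44.0552 cont=43.0279 V=44.0552[EX]; j=1 S=77.7333 intr=23.1067 cont=24.2921 V=24.2921[hold]; j=2 S=106.4100 intr=0.0000 cont=8.6531 V=8.6531[hold]; j=3 S=145.6658 intr=0.0000 cont=1.4600 V=1.4600[hold]; j=4 S=199.4035 intr=0.0000 cont=0.0000 V=0.0000[hold]  S*(4)=56.7848
k=3: j=0 S=66.4385 intr=34.4015 cont=33.9532 V=34.4015[EX]; j=1 S=90.9484 intr=9.8916 cont=16.4059 V=16.4059[hold]; j=2 S=124.5002 intr=0.0000 cont=5.0515 V=5.0515[hold]; j=3 S=170.4297 intr=0.0000 cont=0.7320 V=0.7320[hold]  S*(3)=66.4385
k=2: j=0 S=77.7333 intr=23.1067 cont=25.2612 V=25.2612[hold]; j=1 S=106.4100 intr=0.0000 cont=10.6928 V=10.6928[hold]; j=2 S=145.6658 intr=0.0000 cont=2.8902 V=2.8902[hold]  S*(2)=-
k=1: j=0 S=90.9484 intr=9.8916 cont=17.8879 V=17.8879[hold]; j=1 S=124.5002 intr=0.0000 cont=6.7727 V=6.7727[hold]  S*(1)=-
k=0: j=0 S=106.4100 intr=0.0000 cont=12.2765 V=12.2765[hold]  S*(0)=-

price = 12.2765
boundary = - - - 66.4385 56.7848 66.4385 77.7333 66.4385
tree:
12.2765
17.8879 6.7727
25.2612 10.6928 2.8902
34.4015 16.4059 5.0515 0.7320
44.0552 24.2921 8.6531 1.4600 0.0000
52.3062 34.4015 14.4220 2.9121 0.0000 0.0000
59.3583 44.0552 23.1067 5.8083 0.0000 0.0000 0.0000
65.3857 52.3062 34.4015 11.5849 0.0000 0.0000 0.0000 0.0000
70.5373 59.3583 44.0552 23.1067 0.0000 0.0000 0.0000 0.0000 0.0000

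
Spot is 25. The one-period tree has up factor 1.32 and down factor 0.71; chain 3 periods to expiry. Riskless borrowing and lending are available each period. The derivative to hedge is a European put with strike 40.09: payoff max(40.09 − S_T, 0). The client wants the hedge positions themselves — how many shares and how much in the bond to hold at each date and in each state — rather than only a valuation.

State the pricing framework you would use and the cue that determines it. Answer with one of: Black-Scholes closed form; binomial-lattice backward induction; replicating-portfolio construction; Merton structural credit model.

Key observation: the mandate to exhibit the hedge at every date and state singles out the replicating-portfolio construction on the 3-period tree with factors 1.32 and 0.71 from 25.

framework: replicating-portfolio construction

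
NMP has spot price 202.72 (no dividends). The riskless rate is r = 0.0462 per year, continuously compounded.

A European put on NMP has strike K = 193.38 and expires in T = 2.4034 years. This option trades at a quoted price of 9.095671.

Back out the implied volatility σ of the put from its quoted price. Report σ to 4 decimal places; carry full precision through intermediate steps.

At σ = 0.1784 the Black–Scholes value reproduces the quote:
σ√T = 0.1784·√2.4034 = 0.276572
d₁ = (ln(S/K) + (r+σ²/2)T) / (σ√T) = (ln(202.72/193.38) + (0.0462+0.1784²/2)·2.4034) / 0.276572 = (0.047169 + 0.149283) / 0.276572 = 0.710310
d₂ = d₁ − σ√T = 0.710310 − 0.276572 = 0.433738
e^{−rT} = 0.894906
N(−d₁) = 0.238756,  N(−d₂) = 0.332239
V = K·e^{−rT}·N(−d₂) − S·N(−d₁) = 57.496301 − 48.400631 = 9.095671 (equal to the quote); since ∂V/∂σ > 0 for all σ, the implied volatility is unique

sigma = 0.1784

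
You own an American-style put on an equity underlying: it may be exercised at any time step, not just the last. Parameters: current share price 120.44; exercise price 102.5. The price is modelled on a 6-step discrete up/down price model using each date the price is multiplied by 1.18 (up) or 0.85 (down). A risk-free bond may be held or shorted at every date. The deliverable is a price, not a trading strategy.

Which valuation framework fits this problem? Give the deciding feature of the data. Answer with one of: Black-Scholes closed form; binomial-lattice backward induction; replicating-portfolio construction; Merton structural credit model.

Key observation: the defining feature is the embedded early-exercise option across 6 discrete dates on the spot-120.44 tree; pricing the strike-102.5 put means working backward with an exercise test at every node.

framework: binomial-lattice backward induction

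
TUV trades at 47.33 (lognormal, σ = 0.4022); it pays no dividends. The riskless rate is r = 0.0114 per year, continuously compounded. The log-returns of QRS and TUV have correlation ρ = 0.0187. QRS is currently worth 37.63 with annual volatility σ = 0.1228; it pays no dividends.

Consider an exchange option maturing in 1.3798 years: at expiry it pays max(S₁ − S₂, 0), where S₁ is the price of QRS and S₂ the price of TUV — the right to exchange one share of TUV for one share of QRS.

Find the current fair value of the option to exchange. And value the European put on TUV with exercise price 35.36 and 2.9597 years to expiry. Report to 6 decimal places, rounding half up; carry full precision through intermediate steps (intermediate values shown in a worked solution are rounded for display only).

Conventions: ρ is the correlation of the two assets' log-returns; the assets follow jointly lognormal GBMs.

σ_eff = √(σ₁² + σ₂² − 2ρσ₁σ₂) = √(0.1228² + 0.4022² − 2·0.0187·0.1228·0.4022) = 0.418327
d₁ = (ln(S₁/S₂) + (q₂ − q₁ + σ_eff²/2)T) / (σ_eff√T) = (ln(37.63/47.33) + (0.0 − 0.0 + 0.087499)·1.3798) / 0.491387 = -0.221031
d₂ = d₁ − σ_eff√T = -0.221031 − 0.491387 = -0.712419
N(d₁) = 0.412534,  N(d₂) = 0.238103
V = S₁·e^{−q₁T}·N(d₁) − S₂·e^{−q₂T}·N(d₂) = 15.523656 − 11.269405 = 4.254251
[vanilla: TUV put K=35.36]
σ√T = 0.4022·√2.9597 = 0.691936
d₁ = (ln(S/K) + (r+σ²/2)T) / (σ√T) = (ln(47.33/35.36) + (0.0114+0.4022²/2)·2.9597) / 0.691936 = (0.291563 + 0.273128) / 0.691936 = 0.816104
d₂ = d₁ − σ√T = 0.816104 − 0.691936 = 0.124168
e^{−rT} = 0.966822
N(−d₁) = 0.207220,  N(−d₂) = 0.450591
price = K·e^{−rT}·N(−d₂) − S·N(−d₁) = 15.404291 − 9.807745 = 5.596547

exchange price = 4.254251
price(TUV put K=35.36) = 5.596547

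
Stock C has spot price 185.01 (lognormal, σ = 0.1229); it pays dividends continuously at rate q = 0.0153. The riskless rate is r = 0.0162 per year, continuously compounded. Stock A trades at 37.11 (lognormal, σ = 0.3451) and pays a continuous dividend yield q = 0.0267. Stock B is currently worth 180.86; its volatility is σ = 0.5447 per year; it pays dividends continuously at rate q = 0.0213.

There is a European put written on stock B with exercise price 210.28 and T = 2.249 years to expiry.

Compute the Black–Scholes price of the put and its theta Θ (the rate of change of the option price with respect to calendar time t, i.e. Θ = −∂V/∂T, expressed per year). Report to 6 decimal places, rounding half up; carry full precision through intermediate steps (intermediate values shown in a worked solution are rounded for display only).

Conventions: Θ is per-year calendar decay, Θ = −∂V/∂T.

σ√T = 0.5447·√2.249 = 0.816868
d₁ = (ln(S/K) + (r−q+σ²/2)T) / (σ√T) = (ln(180.86/210.28) + (0.0162−0.0213+0.5447²/2)·2.249) / 0.816868 = (-0.150717 + 0.322167) / 0.816868 = 0.209887
d₂ = d₁ − σ√T = 0.209887 − 0.816868 = -0.606981
e^{−rT} = 0.964222
e^{−qT} = 0.953226
N(−d₁) = 0.416878,  N(−d₂) = 0.728068
Put price V = K·e^{−rT}·N(−d₂) − S·e^{−qT}·N(−d₁) = 147.620632 − 71.869887 = 75.750745
φ(d₁) = (1/√(2π))·e^{−d₁²/2} = 0.390251
Θ = −S·e^{−qT}·φ(d₁)·σ/(2√T) − q·S·e^{−qT}·N(−d₁) + r·K·e^{−rT}·N(−d₂) = −12.218419 − 1.530829 + 2.391454 = -11.357793

price = 75.750745
Θ = -11.357793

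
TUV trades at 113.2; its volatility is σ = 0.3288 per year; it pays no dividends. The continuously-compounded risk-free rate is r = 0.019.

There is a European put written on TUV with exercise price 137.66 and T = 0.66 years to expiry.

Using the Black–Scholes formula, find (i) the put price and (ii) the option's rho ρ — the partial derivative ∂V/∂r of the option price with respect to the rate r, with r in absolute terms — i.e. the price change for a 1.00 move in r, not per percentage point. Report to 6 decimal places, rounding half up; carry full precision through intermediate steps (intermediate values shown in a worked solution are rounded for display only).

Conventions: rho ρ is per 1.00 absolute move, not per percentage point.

price = 27.572764
ρ = -71.204788

σ√T = 0.3288·√0.66 = 0.267118
d₁ = (ln(S/K) + (r+σ²/2)T) / (σ√T) = (ln(113.2/137.66) + (0.019+0.3288²/2)·0.66) / 0.267118 = (-0.195631 + 0.048216) / 0.267118 = -0.551870
d₂ = d₁ − σ√T = -0.551870 − 0.267118 = -0.818988
e^{−rT} = 0.987538
N(−d₁) = 0.709481,  N(−d₂) = 0.793603
Put price V = K·e^{−rT}·N(−d₂) − S·N(−d₁) = 107.886042 − 80.313278 = 27.572764
ρ = −K·T·e^{−rT}·N(−d₂) = -71.204788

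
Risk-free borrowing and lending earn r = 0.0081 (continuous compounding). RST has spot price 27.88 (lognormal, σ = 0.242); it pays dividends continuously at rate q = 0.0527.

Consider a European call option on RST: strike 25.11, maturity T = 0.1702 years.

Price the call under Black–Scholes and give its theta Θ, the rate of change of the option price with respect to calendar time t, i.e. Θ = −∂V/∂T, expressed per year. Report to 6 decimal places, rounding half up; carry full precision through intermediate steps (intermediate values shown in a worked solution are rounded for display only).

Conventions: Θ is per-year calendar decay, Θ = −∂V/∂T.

σ√T = 0.242·√0.1702 = 0.099838
d₁ = (ln(S/K) + (r−q+σ²/2)T) / (σ√T) = (ln(27.88/25.11) + (0.0081−0.0527+0.242²/2)·0.1702) / 0.099838 = (0.104643 − 0.002607) / 0.099838 = 1.022020
d₂ = d₁ − σ√T = 1.022020 − 0.099838 = 0.922182
e^{−rT} = 0.998622
e^{−qT} = 0.991071
N(d₁) = 0.846614,  N(d₂) = 0.821783
Call price V = S·e^{−qT}·N(d₁) − K·e^{−rT}·N(d₂) = 23.392841 − 20.606550 = 2.786291
φ(d₁) = (1/√(2π))·e^{−d₁²/2} = 0.236643
Θ = −S·e^{−qT}·φ(d₁)·σ/(2√T) + q·S·e^{−qT}·N(d₁) − r·K·e^{−rT}·N(d₂) = −1.917773 + 1.232803 − 0.166913 = -0.851883

price = 2.786291
Θ = -0.851883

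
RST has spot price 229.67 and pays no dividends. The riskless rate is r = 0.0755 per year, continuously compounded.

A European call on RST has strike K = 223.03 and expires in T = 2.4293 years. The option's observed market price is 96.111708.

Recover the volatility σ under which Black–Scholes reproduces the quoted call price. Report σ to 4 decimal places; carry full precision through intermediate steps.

sigma = 0.5785

At σ = 0.5785 the Black–Scholes value reproduces the quote:
σ√T = 0.5785·√2.4293 = 0.901662
d₁ = (ln(S/K) + (r+σ²/2)T) / (σ√T) = (ln(229.67/223.03) + (0.0755+0.5785²/2)·2.4293) / 0.901662 = (0.029337 + 0.589910) / 0.901662 = 0.686784
d₂ = d₁ − σ√T = 0.686784 − 0.901662 = -0.214879
e^{−rT} = 0.832425
N(d₁) = 0.753890,  N(d₂) = 0.414931
V = S·N(d₁) − K·e^{−rT}·N(d₂) = 173.146014 − 77.034306 = 96.111708 (equal to the quote); since ∂V/∂σ > 0 for all σ, the implied volatility is unique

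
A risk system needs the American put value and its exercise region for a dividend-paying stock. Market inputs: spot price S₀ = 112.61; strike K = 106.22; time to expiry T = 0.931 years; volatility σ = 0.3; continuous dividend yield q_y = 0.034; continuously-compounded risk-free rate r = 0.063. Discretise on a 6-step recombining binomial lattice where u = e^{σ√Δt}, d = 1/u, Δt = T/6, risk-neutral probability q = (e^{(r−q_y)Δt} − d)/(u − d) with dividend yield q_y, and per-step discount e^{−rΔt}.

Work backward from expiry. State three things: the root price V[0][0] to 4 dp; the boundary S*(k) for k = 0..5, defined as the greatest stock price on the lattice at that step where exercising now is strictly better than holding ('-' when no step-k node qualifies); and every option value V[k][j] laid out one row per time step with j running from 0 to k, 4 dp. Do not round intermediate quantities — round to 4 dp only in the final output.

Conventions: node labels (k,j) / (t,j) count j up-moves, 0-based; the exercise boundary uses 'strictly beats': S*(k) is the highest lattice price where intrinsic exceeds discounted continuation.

Δt=0.15517  u=1.12544  d=0.88854  q=0.48953  discount=0.99027
step 6 (expiry): payoffs max(K−S,0) = 50.8029 36.0279 17.3137 0.0000 0.0000 0.0000 0.0000
step 5: (k=5,j=0): S=62.3686, K−S=43.8514, hold=43.1462 ⇒ V=43.8514 exercise | (k=5,j=1): S=78.9970, K−S=27.2230, hold=26.6054 ⇒ V=27.2230 exercise | (k=5,j=2): S=100.0587, K−S=6.1613, hold=8.7522 ⇒ V=8.7522 continue | (k=5,j=3): S=126.7357, K−S=0.0000, hold=0.0000 ⇒ V=0.0000 continue | (k=5,j=4): S=160.5253, K−S=0.0000, hold=0.0000 ⇒ V=0.0000 continue | (k=5,j=5): S=203.3235, K−S=0.0000, hold=0.0000 ⇒ V=0.0000 continue  boundary S*=78.9970
step 4: (k=4,j=0): S=70.1921, K−S=36.0279, hold=35.3639 ⇒ V=36.0279 exercise | (k=4,j=1): S=88.9063, K−S=17.3137, hold=18.0041 ⇒ V=18.0041 continue | (k=4,j=2): S=112.6100, K−S=0.0000, hold=4.4243 ⇒ V=4.4243 continue | (k=4,j=3): S=142.6334, K−S=0.0000, hold=0.0000 ⇒ V=0.0000 continue | (k=4,j=4): S=180.6615, K−S=0.0000, hold=0.0000 ⇒ V=0.0000 continue  boundary S*=70.1921
step 3: (k=3,j=0): S=78.9970, K−S=27.2230, hold=26.9401 ⇒ V=27.2230 exercise | (k=3,j=1): S=100.0587, K−S=6.1613, hold=11.2459 ⇒ V=11.2459 continue | (k=3,j=2): S=126.7357, K−S=0.0000, hold=2.2365 ⇒ V=2.2365 continue | (k=3,j=3): S=160.5253, K−S=0.0000, hold=0.0000 ⇒ V=0.0000 continue  boundary S*=78.9970
step 2: (k=2,j=0): S=88.9063, K−S=17.3137, hold=19.2130 ⇒ V=19.2130 continue | (k=2,j=1): S=112.6100, K−S=0.0000, hold=6.7691 ⇒ V=6.7691 continue | (k=2,j=2): S=142.6334, K−S=0.0000, hold=1.1306 ⇒ V=1.1306 continue  boundary S*=-
step 1: (k=1,j=0): S=100.0587, K−S=6.1613, hold=12.9937 ⇒ V=12.9937 continue | (k=1,j=1): S=126.7357, K−S=0.0000, hold=3.9699 ⇒ V=3.9699 continue  boundary S*=-
step 0: (k=0,j=0): S=112.6100, K−S=0.0000, hold=8.4928 ⇒ V=8.4928 continue  boundary S*=-

price = 8.4928
boundary = - - - 78.9970 70.1921 78.9970
tree:
8.4928
12.9937 3.9699
19.2130 6.7691 1.1306
27.2230 11.2459 2.2365 0.0000
36.0279 18.0041 4.4243 0.0000 0.0000
43.8514 27.2230 8.7522 0.0000 0.0000 0.0000
50.8029 36.0279 17.3137 0.0000 0.0000 0.0000 0.0000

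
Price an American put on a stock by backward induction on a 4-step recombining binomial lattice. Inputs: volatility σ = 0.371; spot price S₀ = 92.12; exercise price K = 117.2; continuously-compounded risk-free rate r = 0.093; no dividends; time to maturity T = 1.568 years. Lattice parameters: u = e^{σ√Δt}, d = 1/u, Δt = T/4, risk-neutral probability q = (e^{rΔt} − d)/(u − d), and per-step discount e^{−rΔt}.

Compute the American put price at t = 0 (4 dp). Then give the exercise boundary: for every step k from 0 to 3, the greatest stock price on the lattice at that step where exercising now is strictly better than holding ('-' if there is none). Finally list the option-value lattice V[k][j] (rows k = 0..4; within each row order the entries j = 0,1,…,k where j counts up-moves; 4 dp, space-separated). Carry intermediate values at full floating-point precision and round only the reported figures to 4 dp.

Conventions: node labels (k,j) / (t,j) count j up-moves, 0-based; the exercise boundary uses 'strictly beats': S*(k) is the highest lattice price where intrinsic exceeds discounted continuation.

price = 27.8142
boundary = - 73.0255 57.8890 73.0255
tree:
27.8142
44.1745 14.7772
59.3110 26.2036 5.3409
71.3102 44.1745 11.5737 0.0000
80.8221 59.3110 25.0800 0.0000 0.0000

params: Δt=0.39200 u=1.26148 d=0.79272 q=0.52140 e^(-rΔt)=0.96420
t_4 payoffs: 80.8221 59.3110 25.0800 0.0000 0.0000
t_3: node(3,0) S=45.8898 payoff=71.3102 vs cont=67.1145 → 71.3102 [stop]  node(3,1) S=73.0255 payoff=44.1745 vs cont=39.9788 → 44.1745 [stop]  node(3,2) S=116.2072 payoff=0.9928 vs cont=11.5737 → 11.5737 [wait]  node(3,3) S=184.9231 payoff=0.0000 vs cont=0.0000 → 0.0000 [wait]  ⇒ S*(3)=73.0255
t_2: node(2,0) S=57.8890 payoff=59.3110 vs cont=55.1153 → 59.3110 [stop]  node(2,1) S=92.1200 payoff=25.0800 vs cont=26.2036 → 26.2036 [wait]  node(2,2) S=146.5926 payoff=0.0000 vs cont=5.3409 → 5.3409 [wait]  ⇒ S*(2)=57.8890
t_1: node(1,0) S=73.0255 payoff=44.1745 vs cont=40.5436 → 44.1745 [stop]  node(1,1) S=116.2072 payoff=0.9928 vs cont=14.7772 → 14.7772 [wait]  ⇒ S*(1)=73.0255
t_0: node(0,0) S=92.1200 payoff=25.0800 vs cont=27.8142 → 27.8142 [wait]  ⇒ S*(0)=-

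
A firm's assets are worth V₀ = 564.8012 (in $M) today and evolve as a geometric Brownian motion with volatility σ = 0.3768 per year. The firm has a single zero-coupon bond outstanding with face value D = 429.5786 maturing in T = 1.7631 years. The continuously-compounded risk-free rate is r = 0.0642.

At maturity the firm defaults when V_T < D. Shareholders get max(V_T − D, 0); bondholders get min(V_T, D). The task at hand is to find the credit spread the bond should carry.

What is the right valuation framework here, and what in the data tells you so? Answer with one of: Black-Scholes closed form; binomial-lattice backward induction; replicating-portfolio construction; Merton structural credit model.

Key observation: the data describe a firm's assets (V₀ = 564.8012, GBM) and a single zero-coupon debt of face 429.5786, so credit quantities follow from equity-as-call in the structural model.

framework: Merton structural credit model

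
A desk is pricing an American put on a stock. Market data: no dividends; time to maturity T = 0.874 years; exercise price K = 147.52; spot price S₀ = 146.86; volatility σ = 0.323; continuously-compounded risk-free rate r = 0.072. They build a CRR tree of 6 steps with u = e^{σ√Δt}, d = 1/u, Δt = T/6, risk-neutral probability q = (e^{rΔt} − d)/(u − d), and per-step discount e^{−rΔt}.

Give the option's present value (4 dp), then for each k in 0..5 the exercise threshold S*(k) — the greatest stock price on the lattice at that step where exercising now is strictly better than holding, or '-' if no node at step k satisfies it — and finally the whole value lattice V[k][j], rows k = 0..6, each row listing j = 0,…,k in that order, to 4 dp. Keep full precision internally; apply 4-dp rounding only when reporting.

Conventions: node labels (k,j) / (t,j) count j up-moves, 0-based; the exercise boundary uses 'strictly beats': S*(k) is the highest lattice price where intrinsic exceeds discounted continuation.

Δt=0.14567  u=1.13120  d=0.88402  q=0.51187  discount=0.98957
step 6 (expiry): payoffs max(K−S,0) = 77.4274 57.8289 32.7505 0.6600 0.0000 0.0000 0.0000
step 5: (k=5,j=0): S=79.2886, K−S=68.2314, hold=66.6923 ⇒ V=68.2314 exercise | (k=5,j=1): S=101.4583, K−S=46.0617, hold=44.5226 ⇒ V=46.0617 exercise | (k=5,j=2): S=129.8270, K−S=17.6930, hold=16.1539 ⇒ V=17.6930 exercise | (k=5,j=3): S=166.1277, K−S=0.0000, hold=0.3188 ⇒ V=0.3188 continue | (k=5,j=4): S=212.5785, K−S=0.0000, hold=0.0000 ⇒ V=0.0000 continue | (k=5,j=5): S=272.0173, K−S=0.0000, hold=0.0000 ⇒ V=0.0000 continue  boundary S*=129.8270
step 4: (k=4,j=0): S=89.6911, K−S=57.8289, hold=56.2898 ⇒ V=57.8289 exercise | (k=4,j=1): S=114.7695, K−S=32.7505, hold=31.2114 ⇒ V=32.7505 exercise | (k=4,j=2): S=146.8600, K−S=0.6600, hold=8.7078 ⇒ V=8.7078 continue | (k=4,j=3): S=187.9233, K−S=0.0000, hold=0.1540 ⇒ V=0.1540 continue | (k=4,j=4): S=240.4683, K−S=0.0000, hold=0.0000 ⇒ V=0.0000 continue  boundary S*=114.7695
step 3: (k=3,j=0): S=101.4583, K−S=46.0617, hold=44.5226 ⇒ V=46.0617 exercise | (k=3,j=1): S=129.8270, K−S=17.6930, hold=20.2304 ⇒ V=20.2304 continue | (k=3,j=2): S=166.1277, K−S=0.0000, hold=4.2842 ⇒ V=4.2842 continue | (k=3,j=3): S=212.5785, K−S=0.0000, hold=0.0744 ⇒ V=0.0744 continue  boundary S*=101.4583
step 2: (k=2,j=0): S=114.7695, K−S=32.7505, hold=32.4967 ⇒ V=32.7505 exercise | (k=2,j=1): S=146.8600, K−S=0.6600, hold=11.9420 ⇒ V=11.9420 continue | (k=2,j=2): S=187.9233, K−S=0.0000, hold=2.1071 ⇒ V=2.1071 continue  boundary S*=114.7695
step 1: (k=1,j=0): S=129.8270, K−S=17.6930, hold=21.8686 ⇒ V=21.8686 continue | (k=1,j=1): S=166.1277, K−S=0.0000, hold=6.8357 ⇒ V=6.8357 continue  boundary S*=-
step 0: (k=0,j=0): S=146.8600, K−S=0.6600, hold=14.0258 ⇒ V=14.0258 continue  boundary S*=-

price = 14.0258
boundary = - - 114.7695 101.4583 114.7695 129.8270
tree:
14.0258
21.8686 6.8357
32.7505 11.9420 2.1071
46.0617 20.2304 4.2842 0.0744
57.8289 32.7505 8.7078 0.1540 0.0000
68.2314 46.0617 17.6930 0.3188 0.0000 0.0000
77.4274 57.8289 32.7505 0.6600 0.0000 0.0000 0.0000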